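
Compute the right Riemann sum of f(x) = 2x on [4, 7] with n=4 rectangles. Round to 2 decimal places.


Right Riemann sum uses right endpoints of each subinterval.
Interval: [4, 7], n = 4
dx = (7 - 4) / 4 = 3/4
Right endpoints: [19/4, 11/2, 25/4, 7]
f values: [19/2, 11, 25/2, 14]
Sum = dx * (sum of f values)
= 3/4 * 47
= 141/4 = 35.25

35.25


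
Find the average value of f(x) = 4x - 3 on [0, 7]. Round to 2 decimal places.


Average value = 1/(b-a) * integral from a to b of f(x) dx
First compute the integral of 4x - 3:
F(x) = 2x^2 - 3x
F(7) = 2 * 49 - 3 * 7 = 77
F(0) = 2 * 0 - 3 * 0 = 0
Integral = 77 - 0 = 77
Average = 77 / (7 - 0) = 77 / 7
= 11 = 11.00

11.00


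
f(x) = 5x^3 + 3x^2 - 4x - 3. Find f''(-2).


First derivative:
f'(x) = 15x^2 + 6x - 4
Second derivative:
f''(x) = 30x + 6
Substitute x = -2:
f''(-2) = 30 * (-2) + 6
= -60 + 6
= -54

-54


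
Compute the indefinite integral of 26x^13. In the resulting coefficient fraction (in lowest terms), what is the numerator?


Apply the power rule for integration:
integral of ax^n dx = a/(n+1) * x^(n+1) + C
integral of 26x^13 dx
= 26/14 * x^14 + C
= 13/7 * x^14 + C
The coefficient in lowest terms is 13/7, and its numerator is 13

13


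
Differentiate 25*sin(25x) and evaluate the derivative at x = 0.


Apply the chain rule to differentiate 25*sin(25x):
d/dx [25*sin(25x)]
= 25 * cos(25x) * d/dx(25x)
= 25 * 25 * cos(25x)
= 625 * cos(25x)
Evaluate at x = 0:
= 625 * cos(0)
= 625 * 1
= 625

625


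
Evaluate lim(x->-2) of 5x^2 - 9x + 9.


Since polynomials are continuous, we use direct substitution.
lim(x->-2) of 5x^2 - 9x + 9
= 5 * (-2)^2 - 9 * (-2) + 9
= 20 + 18 + 9
= 47

47


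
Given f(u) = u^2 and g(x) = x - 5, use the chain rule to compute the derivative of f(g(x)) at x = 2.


Using the chain rule: (f(g(x)))' = f'(g(x)) * g'(x)
First, find g(2):
g(2) = 1 * 2 - 5 = -3
Next, f'(u) = 2u
And g'(x) = 1
So f'(g(2)) * g'(2)
= 2 * (-3) * 1
= -6

-6


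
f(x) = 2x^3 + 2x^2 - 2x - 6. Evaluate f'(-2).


Differentiate f(x) = 2x^3 + 2x^2 - 2x - 6 term by term:
f'(x) = 6x^2 + 4x - 2
Substitute x = -2:
f'(-2) = 6 * (-2)^2 + 4 * (-2) - 2
= 24 - 8 - 2
= 14

14


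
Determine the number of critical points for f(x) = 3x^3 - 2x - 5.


Find where f'(x) = 0:
f(x) = 3x^3 - 2x - 5
f'(x) = 9x^2 - 2
This is a quadratic in x. Use the discriminant to count real roots.
Discriminant = (0)^2 - 4 * 9 * (-2)
= 0 - (-72)
= 72
Since discriminant > 0, f'(x) = 0 has 2 real solutions.
Number of critical points: 2

2


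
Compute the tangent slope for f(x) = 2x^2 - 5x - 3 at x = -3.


The slope of the tangent line equals f'(x) at the point.
f(x) = 2x^2 - 5x - 3
f'(x) = 4x - 5
At x = -3:
f'(-3) = 4 * (-3) - 5
= -12 - 5
= -17

-17


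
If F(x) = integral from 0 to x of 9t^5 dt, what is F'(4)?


By the Fundamental Theorem of Calculus (Part 1):
If F(x) = integral from 0 to x of f(t) dt, then F'(x) = f(x)
Here f(t) = 9t^5
So F'(x) = 9x^5
Evaluate at x = 4:
F'(4) = 9 * 4^5
= 9 * 1024
= 9216

9216


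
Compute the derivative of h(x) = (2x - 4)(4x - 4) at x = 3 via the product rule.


Let u(x) = 2x - 4 and v(x) = 4x - 4
u'(x) = 2
v'(x) = 4
Product rule: h'(x) = u'(x)*v(x) + u(x)*v'(x)
= 2 * (4x - 4) + (2x - 4) * 4
At x = 3:
u(3) = 2 * 3 - 4 = 2
v(3) = 4 * 3 - 4 = 8
h'(3) = 2 * 8 + 2 * 4
= 16 + 8
= 24

24


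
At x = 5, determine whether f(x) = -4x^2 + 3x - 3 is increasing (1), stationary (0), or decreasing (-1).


Compute f'(x) to determine behavior:
f'(x) = -8x + 3
f'(5) = -8 * 5 + 3
= -40 + 3
= -37
Since f'(5) < 0, the function is decreasing (-1)

-1


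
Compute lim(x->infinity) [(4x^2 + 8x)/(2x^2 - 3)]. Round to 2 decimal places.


For limits at infinity with equal-degree polynomials,
we compare leading coefficients.
Numerator leading term: 4x^2
Denominator leading term: 2x^2
Divide both by x^2:
lim = (4 + 8/x) / (2 - 3/x^2)
As x -> infinity, the 1/x and 1/x^2 terms vanish:
= 4/2 = 2 = 2.00

2.00


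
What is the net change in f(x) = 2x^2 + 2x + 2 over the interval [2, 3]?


Net change = f(b) - f(a)
f(x) = 2x^2 + 2x + 2
Compute f(3):
f(3) = 2 * 3^2 + 2 * 3 + 2
= 18 + 6 + 2
= 26
Compute f(2):
f(2) = 2 * 2^2 + 2 * 2 + 2
= 8 + 4 + 2
= 14
Net change = 26 - 14 = 12

12


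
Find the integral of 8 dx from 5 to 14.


The integral of a constant k over [a, b] equals k * (b - a).
integral from 5 to 14 of 8 dx
= 8 * (14 - 5)
= 8 * 9
= 72

72


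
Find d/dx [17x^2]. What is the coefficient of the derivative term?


We apply the power rule: d/dx [ax^n] = a*n * x^(n-1)
d/dx [17x^2]
= 17 * 2 * x^(2-1)
= 34x
The coefficient is 34

34


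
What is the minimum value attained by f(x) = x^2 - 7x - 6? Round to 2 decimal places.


For a quadratic f(x) = ax^2 + bx + c with a > 0, the minimum is at the vertex.
Vertex x-coordinate: x = -b/(2a)
x = -(-7) / (2 * 1)
x = 7/2
Substitute back to find the minimum value:
f(7/2) = 1 * (7/2)^2 - 7 * (7/2) - 6
= 49/4 - 49/2 - 6
= -73/4 = -18.25

-18.25


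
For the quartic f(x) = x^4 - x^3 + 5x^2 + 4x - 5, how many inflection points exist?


Inflection points occur where f''(x) = 0 and concavity changes.
f(x) = x^4 - x^3 + 5x^2 + 4x - 5
f'(x) = 4x^3 - 3x^2 + 10x + 4
f''(x) = 12x^2 - 6x + 10
This is a quadratic in x. Use the discriminant to count real roots.
Discriminant = (-6)^2 - 4 * 12 * 10
= 36 - 480
= -444
Since discriminant < 0, f''(x) = 0 has no real solutions.
Number of inflection points: 0

0


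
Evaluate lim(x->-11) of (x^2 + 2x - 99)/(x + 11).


Direct substitution gives 0/0, so we factor the numerator.
Factor: (x^2 + 2x - 99) = (x + 11)(x - 9)
Cancel the common factor (x + 11):
(x^2 + 2x - 99)/(x + 11) = (x - 9)
Now substitute x = -11:
= (-11) - (9) = -20

-20


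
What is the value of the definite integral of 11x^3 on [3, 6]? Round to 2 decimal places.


Find the antiderivative of 11x^3:
F(x) = 11/4 * x^4
Apply the Fundamental Theorem of Calculus:
F(6) - F(3)
= 11/4 * 6^4 - 11/4 * 3^4
= 11/4 * (1296 - 81)
= 11/4 * 1215
= 13365/4 = 3341.25

3341.25


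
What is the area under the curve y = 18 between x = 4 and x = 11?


The area under a constant function y = 18 is a rectangle.
Width = 11 - 4 = 7
Height = 18
Area = width * height
= 7 * 18
= 126

126


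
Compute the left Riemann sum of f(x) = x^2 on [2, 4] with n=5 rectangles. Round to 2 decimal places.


Left Riemann sum uses left endpoints of each subinterval.
Interval: [2, 4], n = 5
dx = (4 - 2) / 5 = 2/5
Left endpoints: [2, 12/5, 14/5, 16/5, 18/5]
f values: [4, 144/25, 196/25, 256/25, 324/25]
Sum = dx * (sum of f values)
= 2/5 * 204/5
= 408/25 = 16.32

16.32


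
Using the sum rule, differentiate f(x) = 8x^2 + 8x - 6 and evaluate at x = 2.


Differentiate term by term using power and sum rules:
f(x) = 8x^2 + 8x - 6
f'(x) = 16x + 8
Substitute x = 2:
f'(2) = 16 * 2 + 8
= 32 + 8
= 40

40


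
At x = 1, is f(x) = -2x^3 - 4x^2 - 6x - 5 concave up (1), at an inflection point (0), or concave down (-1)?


Concavity is determined by the sign of f''(x).
f(x) = -2x^3 - 4x^2 - 6x - 5
f'(x) = -6x^2 - 8x - 6
f''(x) = -12x - 8
f''(1) = -12 * 1 - 8
= -12 - 8
= -20
Since f''(1) < 0, the function is concave down (-1)

-1


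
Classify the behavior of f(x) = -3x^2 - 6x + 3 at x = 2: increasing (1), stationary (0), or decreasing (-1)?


Compute f'(x) to determine behavior:
f'(x) = -6x - 6
f'(2) = -6 * 2 - 6
= -12 - 6
= -18
Since f'(2) < 0, the function is decreasing (-1)

-1


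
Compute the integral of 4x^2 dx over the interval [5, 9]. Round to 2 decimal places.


Find the antiderivative of 4x^2:
F(x) = 4/3 * x^3
Apply the Fundamental Theorem of Calculus:
F(9) - F(5)
= 4/3 * 9^3 - 4/3 * 5^3
= 4/3 * (729 - 125)
= 4/3 * 604
= 2416/3 ≈ 805.33

805.33


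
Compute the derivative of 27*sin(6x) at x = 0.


Apply the chain rule to differentiate 27*sin(6x):
d/dx [27*sin(6x)]
= 27 * cos(6x) * d/dx(6x)
= 27 * 6 * cos(6x)
= 162 * cos(6x)
Evaluate at x = 0:
= 162 * cos(0)
= 162 * 1
= 162

162


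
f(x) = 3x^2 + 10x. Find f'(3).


Differentiate term by term using power and sum rules:
f(x) = 3x^2 + 10x
f'(x) = 6x + 10
Substitute x = 3:
f'(3) = 6 * 3 + 10
= 18 + 10
= 28

28


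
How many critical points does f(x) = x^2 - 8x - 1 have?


Find where f'(x) = 0:
f'(x) = 2x - 8
Set f'(x) = 0:
2x - 8 = 0
x = 8 / 2 = 4
This is a linear equation in x, so there is exactly one solution.
Number of critical points: 1

1


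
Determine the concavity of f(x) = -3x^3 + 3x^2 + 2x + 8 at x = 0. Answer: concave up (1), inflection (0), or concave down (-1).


Concavity is determined by the sign of f''(x).
f(x) = -3x^3 + 3x^2 + 2x + 8
f'(x) = -9x^2 + 6x + 2
f''(x) = -18x + 6
f''(0) = -18 * 0 + 6
= 0 + 6
= 6
Since f''(0) > 0, the function is concave up (1)

1


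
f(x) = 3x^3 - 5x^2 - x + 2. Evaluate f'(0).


Differentiate f(x) = 3x^3 - 5x^2 - x + 2 term by term:
f'(x) = 9x^2 - 10x - 1
Substitute x = 0:
f'(0) = 9 * 0^2 - 10 * 0 - 1
= 0 + 0 - 1
= -1

-1


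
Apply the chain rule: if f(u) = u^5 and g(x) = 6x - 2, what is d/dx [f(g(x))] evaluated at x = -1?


Using the chain rule: (f(g(x)))' = f'(g(x)) * g'(x)
First, find g(-1):
g(-1) = 6 * (-1) - 2 = -8
Next, f'(u) = 5u^4
And g'(x) = 6
So f'(g(-1)) * g'(-1)
= 5 * (-8)^4 * 6
= 5 * 4096 * 6
= 122880

122880


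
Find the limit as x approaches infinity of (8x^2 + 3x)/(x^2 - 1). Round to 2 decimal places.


For limits at infinity with equal-degree polynomials,
we compare leading coefficients.
Numerator leading term: 8x^2
Denominator leading term: x^2
Divide both by x^2:
lim = (8 + 3/x) / (1 - 1/x^2)
As x -> infinity, the 1/x and 1/x^2 terms vanish:
= 8/1 = 8 = 8.00

8.00


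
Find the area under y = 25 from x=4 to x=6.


The area under a constant function y = 25 is a rectangle.
Width = 6 - 4 = 2
Height = 25
Area = width * height
= 2 * 25
= 50

50


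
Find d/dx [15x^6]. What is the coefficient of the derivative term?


We apply the power rule: d/dx [ax^n] = a*n * x^(n-1)
d/dx [15x^6]
= 15 * 6 * x^(6-1)
= 90x^5
The coefficient is 90

90


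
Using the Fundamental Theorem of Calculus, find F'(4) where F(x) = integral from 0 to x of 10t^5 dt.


By the Fundamental Theorem of Calculus (Part 1):
If F(x) = integral from 0 to x of f(t) dt, then F'(x) = f(x)
Here f(t) = 10t^5
So F'(x) = 10x^5
Evaluate at x = 4:
F'(4) = 10 * 4^5
= 10 * 1024
= 10240

10240


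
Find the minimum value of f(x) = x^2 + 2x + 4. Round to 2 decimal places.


For a quadratic f(x) = ax^2 + bx + c with a > 0, the minimum is at the vertex.
Vertex x-coordinate: x = -b/(2a)
x = -(2) / (2 * 1)
x = -2/2 = -1
Substitute back to find the minimum value:
f(-1) = 1 * (-1)^2 + 2 * (-1) + 4
= 1 - 2 + 4
= 3 = 3.00

3.00


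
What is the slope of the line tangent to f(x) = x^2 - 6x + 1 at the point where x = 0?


The slope of the tangent line equals f'(x) at the point.
f(x) = x^2 - 6x + 1
f'(x) = 2x - 6
At x = 0:
f'(0) = 2 * 0 - 6
= 0 - 6
= -6

-6


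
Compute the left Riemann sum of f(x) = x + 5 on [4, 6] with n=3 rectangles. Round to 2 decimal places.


Left Riemann sum uses left endpoints of each subinterval.
Interval: [4, 6], n = 3
dx = (6 - 4) / 3 = 2/3
Left endpoints: [4, 14/3, 16/3]
f values: [9, 29/3, 31/3]
Sum = dx * (sum of f values)
= 2/3 * 29
= 58/3 ≈ 19.33

19.33


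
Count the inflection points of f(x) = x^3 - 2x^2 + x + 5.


Inflection points occur where f''(x) = 0 and concavity changes.
f(x) = x^3 - 2x^2 + x + 5
f'(x) = 3x^2 - 4x + 1
f''(x) = 6x - 4
Set f''(x) = 0:
6x - 4 = 0
x = 4 / 6 = 2/3
Since f''(x) is linear (degree 1), it changes sign at this point.
Therefore there is exactly 1 inflection point.

1


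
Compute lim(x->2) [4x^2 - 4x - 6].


Since polynomials are continuous, we use direct substitution.
lim(x->2) of 4x^2 - 4x - 6
= 4 * 2^2 - 4 * 2 - 6
= 16 - 8 - 6
= 2

2


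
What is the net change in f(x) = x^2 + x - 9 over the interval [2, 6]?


Net change = f(b) - f(a)
f(x) = x^2 + x - 9
Compute f(6):
f(6) = 1 * 6^2 + 1 * 6 - 9
= 36 + 6 - 9
= 33
Compute f(2):
f(2) = 1 * 2^2 + 1 * 2 - 9
= 4 + 2 - 9
= -3
Net change = 33 - (-3) = 36

36


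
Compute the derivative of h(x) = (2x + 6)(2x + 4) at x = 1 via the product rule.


Let u(x) = 2x + 6 and v(x) = 2x + 4
u'(x) = 2
v'(x) = 2
Product rule: h'(x) = u'(x)*v(x) + u(x)*v'(x)
= 2 * (2x + 4) + (2x + 6) * 2
At x = 1:
u(1) = 2 * 1 + 6 = 8
v(1) = 2 * 1 + 4 = 6
h'(1) = 2 * 6 + 8 * 2
= 12 + 16
= 28

28


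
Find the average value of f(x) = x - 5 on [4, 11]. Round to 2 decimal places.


Average value = 1/(b-a) * integral from a to b of f(x) dx
First compute the integral of x - 5:
F(x) = (1/2)x^2 - 5x
F(11) = 1/2 * 121 - 5 * 11 = 11/2
F(4) = 1/2 * 16 - 5 * 4 = -12
Integral = 11/2 - (-12) = 35/2
Average = (35/2) / (11 - 4) = (35/2) / 7
= 5/2 = 2.50

2.50


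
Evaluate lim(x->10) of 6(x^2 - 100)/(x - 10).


Direct substitution gives 0/0, so we factor the numerator.
Factor: 6(x^2 - 100) = 6 * (x - 10)(x + 10)
Cancel the common factor (x - 10):
6(x^2 - 100)/(x - 10) = 6 * (x + 10)
Now substitute x = 10:
= 6 * (10 + 10) = 120

120


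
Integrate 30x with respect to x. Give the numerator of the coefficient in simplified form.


Apply the power rule for integration:
integral of ax^n dx = a/(n+1) * x^(n+1) + C
integral of 30x dx
= 30/2 * x^2 + C
= 15 * x^2 + C
The coefficient in lowest terms is 15 = 15/1, so its numerator is 15

15


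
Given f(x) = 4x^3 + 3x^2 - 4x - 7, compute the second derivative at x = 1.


First derivative:
f'(x) = 12x^2 + 6x - 4
Second derivative:
f''(x) = 24x + 6
Substitute x = 1:
f''(1) = 24 * 1 + 6
= 24 + 6
= 30

30


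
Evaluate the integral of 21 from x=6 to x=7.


The integral of a constant k over [a, b] equals k * (b - a).
integral from 6 to 7 of 21 dx
= 21 * (7 - 6)
= 21 * 1
= 21

21


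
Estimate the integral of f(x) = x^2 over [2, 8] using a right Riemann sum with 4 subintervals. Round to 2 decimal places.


Right Riemann sum uses right endpoints of each subinterval.
Interval: [2, 8], n = 4
dx = (8 - 2) / 4 = 3/2
Right endpoints: [7/2, 5, 13/2, 8]
f values: [49/4, 25, 169/4, 64]
Sum = dx * (sum of f values)
= 3/2 * 287/2
= 861/4 = 215.25

215.25


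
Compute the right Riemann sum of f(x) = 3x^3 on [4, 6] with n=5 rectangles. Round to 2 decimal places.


Right Riemann sum uses right endpoints of each subinterval.
Interval: [4, 6], n = 5
dx = (6 - 4) / 5 = 2/5
Right endpoints: [22/5, 24/5, 26/5, 28/5, 6]
f values: [31944/125, 41472/125, 52728/125, 65856/125, 648]
Sum = dx * (sum of f values)
= 2/5 * 2184
= 4368/5 = 873.60

873.60


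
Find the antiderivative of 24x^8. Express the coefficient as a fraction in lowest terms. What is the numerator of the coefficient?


Apply the power rule for integration:
integral of ax^n dx = a/(n+1) * x^(n+1) + C
integral of 24x^8 dx
= 24/9 * x^9 + C
= 8/3 * x^9 + C
The coefficient in lowest terms is 8/3, and its numerator is 8

8


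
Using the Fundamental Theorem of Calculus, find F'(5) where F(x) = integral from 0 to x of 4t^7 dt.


By the Fundamental Theorem of Calculus (Part 1):
If F(x) = integral from 0 to x of f(t) dt, then F'(x) = f(x)
Here f(t) = 4t^7
So F'(x) = 4x^7
Evaluate at x = 5:
F'(5) = 4 * 5^7
= 4 * 78125
= 312500

312500


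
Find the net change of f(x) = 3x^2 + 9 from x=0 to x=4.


Net change = f(b) - f(a)
f(x) = 3x^2 + 9
Compute f(4):
f(4) = 3 * 4^2 + 0 * 4 + 9
= 48 + 0 + 9
= 57
Compute f(0):
f(0) = 3 * 0^2 + 0 * 0 + 9
= 0 + 0 + 9
= 9
Net change = 57 - 9 = 48

48


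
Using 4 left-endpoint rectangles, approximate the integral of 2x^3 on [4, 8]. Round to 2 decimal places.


Left Riemann sum uses left endpoints of each subinterval.
Interval: [4, 8], n = 4
dx = (8 - 4) / 4 = 1
Left endpoints: [4, 5, 6, 7]
f values: [128, 250, 432, 686]
Sum = dx * (sum of f values)
= 1 * 1496
= 1496 = 1496.00

1496.00


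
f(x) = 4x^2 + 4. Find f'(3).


Differentiate term by term using power and sum rules:
f(x) = 4x^2 + 4
f'(x) = 8x
Substitute x = 3:
f'(3) = 8 * 3 + 0
= 24 + 0
= 24

24


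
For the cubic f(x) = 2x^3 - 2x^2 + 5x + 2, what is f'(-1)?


Differentiate f(x) = 2x^3 - 2x^2 + 5x + 2 term by term:
f'(x) = 6x^2 - 4x + 5
Substitute x = -1:
f'(-1) = 6 * (-1)^2 - 4 * (-1) + 5
= 6 + 4 + 5
= 15

15


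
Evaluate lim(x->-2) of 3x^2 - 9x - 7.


Since polynomials are continuous, we use direct substitution.
lim(x->-2) of 3x^2 - 9x - 7
= 3 * (-2)^2 - 9 * (-2) - 7
= 12 + 18 - 7
= 23

23


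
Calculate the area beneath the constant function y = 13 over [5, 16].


The area under a constant function y = 13 is a rectangle.
Width = 16 - 5 = 11
Height = 13
Area = width * height
= 11 * 13
= 143

143


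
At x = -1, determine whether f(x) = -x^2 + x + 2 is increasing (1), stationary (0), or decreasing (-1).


Compute f'(x) to determine behavior:
f'(x) = -2x + 1
f'(-1) = -2 * (-1) + 1
= 2 + 1
= 3
Since f'(-1) > 0, the function is increasing (1)

1


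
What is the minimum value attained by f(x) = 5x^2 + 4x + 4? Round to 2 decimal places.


For a quadratic f(x) = ax^2 + bx + c with a > 0, the minimum is at the vertex.
Vertex x-coordinate: x = -b/(2a)
x = -(4) / (2 * 5)
x = -4/10 = -2/5
Substitute back to find the minimum value:
f(-2/5) = 5 * (-2/5)^2 + 4 * (-2/5) + 4
= 4/5 - 8/5 + 4
= 16/5 = 3.20

3.20


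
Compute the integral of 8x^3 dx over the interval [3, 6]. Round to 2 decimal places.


Find the antiderivative of 8x^3:
F(x) = 8/4 * x^4
Apply the Fundamental Theorem of Calculus:
F(6) - F(3)
= 8/4 * 6^4 - 8/4 * 3^4
= 8/4 * (1296 - 81)
= 8/4 * 1215
= 2430 = 2430.00

2430.00


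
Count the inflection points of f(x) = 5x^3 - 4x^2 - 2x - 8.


Inflection points occur where f''(x) = 0 and concavity changes.
f(x) = 5x^3 - 4x^2 - 2x - 8
f'(x) = 15x^2 - 8x - 2
f''(x) = 30x - 8
Set f''(x) = 0:
30x - 8 = 0
x = 8 / 30 = 4/15
Since f''(x) is linear (degree 1), it changes sign at this point.
Therefore there is exactly 1 inflection point.

1


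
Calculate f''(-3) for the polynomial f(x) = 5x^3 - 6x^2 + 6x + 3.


First derivative:
f'(x) = 15x^2 - 12x + 6
Second derivative:
f''(x) = 30x - 12
Substitute x = -3:
f''(-3) = 30 * (-3) - 12
= -90 - 12
= -102

-102


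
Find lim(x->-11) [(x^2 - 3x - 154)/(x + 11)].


Direct substitution gives 0/0, so we factor the numerator.
Factor: (x^2 - 3x - 154) = (x + 11)(x - 14)
Cancel the common factor (x + 11):
(x^2 - 3x - 154)/(x + 11) = (x - 14)
Now substitute x = -11:
= (-11) - (14) = -25

-25


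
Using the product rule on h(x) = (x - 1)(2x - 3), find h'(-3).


Let u(x) = x - 1 and v(x) = 2x - 3
u'(x) = 1
v'(x) = 2
Product rule: h'(x) = u'(x)*v(x) + u(x)*v'(x)
= 1 * (2x - 3) + (x - 1) * 2
At x = -3:
u(-3) = 1 * (-3) - 1 = -4
v(-3) = 2 * (-3) - 3 = -9
h'(-3) = 1 * (-9) + (-4) * 2
= -9 - 8
= -17

-17


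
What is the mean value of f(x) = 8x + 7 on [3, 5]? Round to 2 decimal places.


Average value = 1/(b-a) * integral from a to b of f(x) dx
First compute the integral of 8x + 7:
F(x) = 4x^2 + 7x
F(5) = 4 * 25 + 7 * 5 = 135
F(3) = 4 * 9 + 7 * 3 = 57
Integral = 135 - 57 = 78
Average = 78 / (5 - 3) = 78 / 2
= 39 = 39.00

39.00


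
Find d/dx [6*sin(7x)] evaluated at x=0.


Apply the chain rule to differentiate 6*sin(7x):
d/dx [6*sin(7x)]
= 6 * cos(7x) * d/dx(7x)
= 6 * 7 * cos(7x)
= 42 * cos(7x)
Evaluate at x = 0:
= 42 * cos(0)
= 42 * 1
= 42

42


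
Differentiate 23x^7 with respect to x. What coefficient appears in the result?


We apply the power rule: d/dx [ax^n] = a*n * x^(n-1)
d/dx [23x^7]
= 23 * 7 * x^(7-1)
= 161x^6
The coefficient is 161

161


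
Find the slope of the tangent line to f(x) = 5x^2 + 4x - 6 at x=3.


The slope of the tangent line equals f'(x) at the point.
f(x) = 5x^2 + 4x - 6
f'(x) = 10x + 4
At x = 3:
f'(3) = 10 * 3 + 4
= 30 + 4
= 34

34


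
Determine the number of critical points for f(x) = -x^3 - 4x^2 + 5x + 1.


Find where f'(x) = 0:
f(x) = -x^3 - 4x^2 + 5x + 1
f'(x) = -3x^2 - 8x + 5
This is a quadratic in x. Use the discriminant to count real roots.
Discriminant = (-8)^2 - 4 * (-3) * 5
= 64 - (-60)
= 124
Since discriminant > 0, f'(x) = 0 has 2 real solutions.
Number of critical points: 2

2


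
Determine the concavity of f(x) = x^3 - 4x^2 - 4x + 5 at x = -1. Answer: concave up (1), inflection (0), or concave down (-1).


Concavity is determined by the sign of f''(x).
f(x) = x^3 - 4x^2 - 4x + 5
f'(x) = 3x^2 - 8x - 4
f''(x) = 6x - 8
f''(-1) = 6 * (-1) - 8
= -6 - 8
= -14
Since f''(-1) < 0, the function is concave down (-1)

-1


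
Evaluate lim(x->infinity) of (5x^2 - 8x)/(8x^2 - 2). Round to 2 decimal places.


For limits at infinity with equal-degree polynomials,
we compare leading coefficients.
Numerator leading term: 5x^2
Denominator leading term: 8x^2
Divide both by x^2:
lim = (5 - 8/x) / (8 - 2/x^2)
As x -> infinity, the 1/x and 1/x^2 terms vanish:
= 5/8 ≈ 0.63

0.63


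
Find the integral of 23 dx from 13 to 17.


The integral of a constant k over [a, b] equals k * (b - a).
integral from 13 to 17 of 23 dx
= 23 * (17 - 13)
= 23 * 4
= 92

92


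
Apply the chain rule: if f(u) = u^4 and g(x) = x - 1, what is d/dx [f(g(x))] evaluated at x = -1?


Using the chain rule: (f(g(x)))' = f'(g(x)) * g'(x)
First, find g(-1):
g(-1) = 1 * (-1) - 1 = -2
Next, f'(u) = 4u^3
And g'(x) = 1
So f'(g(-1)) * g'(-1)
= 4 * (-2)^3 * 1
= 4 * (-8) * 1
= -32

-32


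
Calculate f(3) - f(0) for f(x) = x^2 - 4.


Net change = f(b) - f(a)
f(x) = x^2 - 4
Compute f(3):
f(3) = 1 * 3^2 + 0 * 3 - 4
= 9 + 0 - 4
= 5
Compute f(0):
f(0) = 1 * 0^2 + 0 * 0 - 4
= 0 + 0 - 4
= -4
Net change = 5 - (-4) = 9

9


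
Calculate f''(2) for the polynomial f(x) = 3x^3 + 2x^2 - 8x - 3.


First derivative:
f'(x) = 9x^2 + 4x - 8
Second derivative:
f''(x) = 18x + 4
Substitute x = 2:
f''(2) = 18 * 2 + 4
= 36 + 4
= 40

40


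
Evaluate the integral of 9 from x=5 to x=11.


The integral of a constant k over [a, b] equals k * (b - a).
integral from 5 to 11 of 9 dx
= 9 * (11 - 5)
= 9 * 6
= 54

54


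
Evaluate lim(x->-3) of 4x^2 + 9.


Since polynomials are continuous, we use direct substitution.
lim(x->-3) of 4x^2 + 9
= 4 * (-3)^2 + 0 * (-3) + 9
= 36 + 0 + 9
= 45

45


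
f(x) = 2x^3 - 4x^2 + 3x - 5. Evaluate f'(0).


Differentiate f(x) = 2x^3 - 4x^2 + 3x - 5 term by term:
f'(x) = 6x^2 - 8x + 3
Substitute x = 0:
f'(0) = 6 * 0^2 - 8 * 0 + 3
= 0 + 0 + 3
= 3

3


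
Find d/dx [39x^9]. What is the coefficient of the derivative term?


We apply the power rule: d/dx [ax^n] = a*n * x^(n-1)
d/dx [39x^9]
= 39 * 9 * x^(9-1)
= 351x^8
The coefficient is 351

351


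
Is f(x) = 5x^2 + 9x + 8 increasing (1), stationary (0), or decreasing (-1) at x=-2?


Compute f'(x) to determine behavior:
f'(x) = 10x + 9
f'(-2) = 10 * (-2) + 9
= -20 + 9
= -11
Since f'(-2) < 0, the function is decreasing (-1)

-1


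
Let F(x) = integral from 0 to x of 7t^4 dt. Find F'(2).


By the Fundamental Theorem of Calculus (Part 1):
If F(x) = integral from 0 to x of f(t) dt, then F'(x) = f(x)
Here f(t) = 7t^4
So F'(x) = 7x^4
Evaluate at x = 2:
F'(2) = 7 * 2^4
= 7 * 16
= 112

112


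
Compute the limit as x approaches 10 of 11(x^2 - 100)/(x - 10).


Direct substitution gives 0/0, so we factor the numerator.
Factor: 11(x^2 - 100) = 11 * (x - 10)(x + 10)
Cancel the common factor (x - 10):
11(x^2 - 100)/(x - 10) = 11 * (x + 10)
Now substitute x = 10:
= 11 * (10 + 10) = 220

220


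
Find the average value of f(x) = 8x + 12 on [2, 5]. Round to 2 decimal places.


Average value = 1/(b-a) * integral from a to b of f(x) dx
First compute the integral of 8x + 12:
F(x) = 4x^2 + 12x
F(5) = 4 * 25 + 12 * 5 = 160
F(2) = 4 * 4 + 12 * 2 = 40
Integral = 160 - 40 = 120
Average = 120 / (5 - 2) = 120 / 3
= 40 = 40.00

40.00


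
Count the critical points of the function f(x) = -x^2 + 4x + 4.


Find where f'(x) = 0:
f'(x) = -2x + 4
Set f'(x) = 0:
-2x + 4 = 0
x = -4 / (-2) = 2
This is a linear equation in x, so there is exactly one solution.
Number of critical points: 1

1


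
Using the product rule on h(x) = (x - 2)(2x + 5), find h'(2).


Let u(x) = x - 2 and v(x) = 2x + 5
u'(x) = 1
v'(x) = 2
Product rule: h'(x) = u'(x)*v(x) + u(x)*v'(x)
= 1 * (2x + 5) + (x - 2) * 2
At x = 2:
u(2) = 1 * 2 - 2 = 0
v(2) = 2 * 2 + 5 = 9
h'(2) = 1 * 9 + 0 * 2
= 9 + 0
= 9

9


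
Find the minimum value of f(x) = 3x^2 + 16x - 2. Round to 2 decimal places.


For a quadratic f(x) = ax^2 + bx + c with a > 0, the minimum is at the vertex.
Vertex x-coordinate: x = -b/(2a)
x = -(16) / (2 * 3)
x = -16/6 = -8/3
Substitute back to find the minimum value:
f(-8/3) = 3 * (-8/3)^2 + 16 * (-8/3) - 2
= 64/3 - 128/3 - 2
= -70/3 ≈ -23.33

-23.33


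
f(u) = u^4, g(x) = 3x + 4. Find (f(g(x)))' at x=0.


Using the chain rule: (f(g(x)))' = f'(g(x)) * g'(x)
First, find g(0):
g(0) = 3 * 0 + 4 = 4
Next, f'(u) = 4u^3
And g'(x) = 3
So f'(g(0)) * g'(0)
= 4 * 4^3 * 3
= 4 * 64 * 3
= 768

768


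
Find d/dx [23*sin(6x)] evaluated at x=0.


Apply the chain rule to differentiate 23*sin(6x):
d/dx [23*sin(6x)]
= 23 * cos(6x) * d/dx(6x)
= 23 * 6 * cos(6x)
= 138 * cos(6x)
Evaluate at x = 0:
= 138 * cos(0)
= 138 * 1
= 138

138


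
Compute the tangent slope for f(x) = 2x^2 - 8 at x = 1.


The slope of the tangent line equals f'(x) at the point.
f(x) = 2x^2 - 8
f'(x) = 4x
At x = 1:
f'(1) = 4 * 1 + 0
= 4 + 0
= 4

4


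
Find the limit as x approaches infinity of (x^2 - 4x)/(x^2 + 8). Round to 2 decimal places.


For limits at infinity with equal-degree polynomials,
we compare leading coefficients.
Numerator leading term: x^2
Denominator leading term: x^2
Divide both by x^2:
lim = (1 - 4/x) / (1 + 8/x^2)
As x -> infinity, the 1/x and 1/x^2 terms vanish:
= 1/1 = 1 = 1.00

1.00


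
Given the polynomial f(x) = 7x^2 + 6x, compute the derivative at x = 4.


Differentiate term by term using power and sum rules:
f(x) = 7x^2 + 6x
f'(x) = 14x + 6
Substitute x = 4:
f'(4) = 14 * 4 + 6
= 56 + 6
= 62

62


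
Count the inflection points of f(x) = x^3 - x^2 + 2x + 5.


Inflection points occur where f''(x) = 0 and concavity changes.
f(x) = x^3 - x^2 + 2x + 5
f'(x) = 3x^2 - 2x + 2
f''(x) = 6x - 2
Set f''(x) = 0:
6x - 2 = 0
x = 2 / 6 = 1/3
Since f''(x) is linear (degree 1), it changes sign at this point.
Therefore there is exactly 1 inflection point.

1


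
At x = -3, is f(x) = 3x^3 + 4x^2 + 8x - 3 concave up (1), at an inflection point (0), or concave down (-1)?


Concavity is determined by the sign of f''(x).
f(x) = 3x^3 + 4x^2 + 8x - 3
f'(x) = 9x^2 + 8x + 8
f''(x) = 18x + 8
f''(-3) = 18 * (-3) + 8
= -54 + 8
= -46
Since f''(-3) < 0, the function is concave down (-1)

-1


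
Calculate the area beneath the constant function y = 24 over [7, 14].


The area under a constant function y = 24 is a rectangle.
Width = 14 - 7 = 7
Height = 24
Area = width * height
= 7 * 24
= 168

168


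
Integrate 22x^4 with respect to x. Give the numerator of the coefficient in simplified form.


Apply the power rule for integration:
integral of ax^n dx = a/(n+1) * x^(n+1) + C
integral of 22x^4 dx
= 22/5 * x^5 + C
The coefficient in lowest terms is 22/5, and its numerator is 22

22


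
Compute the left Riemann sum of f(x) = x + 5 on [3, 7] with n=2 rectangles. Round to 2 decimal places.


Left Riemann sum uses left endpoints of each subinterval.
Interval: [3, 7], n = 2
dx = (7 - 3) / 2 = 2
Left endpoints: [3, 5]
f values: [8, 10]
Sum = dx * (sum of f values)
= 2 * 18
= 36 = 36.00

36.00


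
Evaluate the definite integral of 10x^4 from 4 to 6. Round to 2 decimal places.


Find the antiderivative of 10x^4:
F(x) = 10/5 * x^5
Apply the Fundamental Theorem of Calculus:
F(6) - F(4)
= 10/5 * 6^5 - 10/5 * 4^5
= 10/5 * (7776 - 1024)
= 10/5 * 6752
= 13504 = 13504.00

13504.00


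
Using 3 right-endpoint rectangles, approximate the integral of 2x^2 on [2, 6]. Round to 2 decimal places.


Right Riemann sum uses right endpoints of each subinterval.
Interval: [2, 6], n = 3
dx = (6 - 2) / 3 = 4/3
Right endpoints: [10/3, 14/3, 6]
f values: [200/9, 392/9, 72]
Sum = dx * (sum of f values)
= 4/3 * 1240/9
= 4960/27 ≈ 183.70

183.70


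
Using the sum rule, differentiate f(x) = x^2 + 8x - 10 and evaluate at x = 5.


Differentiate term by term using power and sum rules:
f(x) = x^2 + 8x - 10
f'(x) = 2x + 8
Substitute x = 5:
f'(5) = 2 * 5 + 8
= 10 + 8
= 18

18


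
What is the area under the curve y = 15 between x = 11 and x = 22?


The area under a constant function y = 15 is a rectangle.
Width = 22 - 11 = 11
Height = 15
Area = width * height
= 11 * 15
= 165

165


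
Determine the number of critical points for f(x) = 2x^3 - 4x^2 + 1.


Find where f'(x) = 0:
f(x) = 2x^3 - 4x^2 + 1
f'(x) = 6x^2 - 8x
This is a quadratic in x. Use the discriminant to count real roots.
Discriminant = (-8)^2 - 4 * 6 * 0
= 64 - 0
= 64
Since discriminant > 0, f'(x) = 0 has 2 real solutions.
Number of critical points: 2

2


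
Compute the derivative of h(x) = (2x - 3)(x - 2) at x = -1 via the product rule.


Let u(x) = 2x - 3 and v(x) = x - 2
u'(x) = 2
v'(x) = 1
Product rule: h'(x) = u'(x)*v(x) + u(x)*v'(x)
= 2 * (x - 2) + (2x - 3) * 1
At x = -1:
u(-1) = 2 * (-1) - 3 = -5
v(-1) = 1 * (-1) - 2 = -3
h'(-1) = 2 * (-3) + (-5) * 1
= -6 - 5
= -11

-11


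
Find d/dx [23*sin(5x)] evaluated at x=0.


Apply the chain rule to differentiate 23*sin(5x):
d/dx [23*sin(5x)]
= 23 * cos(5x) * d/dx(5x)
= 23 * 5 * cos(5x)
= 115 * cos(5x)
Evaluate at x = 0:
= 115 * cos(0)
= 115 * 1
= 115

115


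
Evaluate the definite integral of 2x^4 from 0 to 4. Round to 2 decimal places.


Find the antiderivative of 2x^4:
F(x) = 2/5 * x^5
Apply the Fundamental Theorem of Calculus:
F(4) - F(0)
= 2/5 * 4^5 - 2/5 * 0^5
= 2/5 * (1024 - 0)
= 2/5 * 1024
= 2048/5 = 409.60

409.60


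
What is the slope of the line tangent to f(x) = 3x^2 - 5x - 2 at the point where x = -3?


The slope of the tangent line equals f'(x) at the point.
f(x) = 3x^2 - 5x - 2
f'(x) = 6x - 5
At x = -3:
f'(-3) = 6 * (-3) - 5
= -18 - 5
= -23

-23


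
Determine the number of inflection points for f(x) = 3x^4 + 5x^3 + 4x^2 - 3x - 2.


Inflection points occur where f''(x) = 0 and concavity changes.
f(x) = 3x^4 + 5x^3 + 4x^2 - 3x - 2
f'(x) = 12x^3 + 15x^2 + 8x - 3
f''(x) = 36x^2 + 30x + 8
This is a quadratic in x. Use the discriminant to count real roots.
Discriminant = (30)^2 - 4 * 36 * 8
= 900 - 1152
= -252
Since discriminant < 0, f''(x) = 0 has no real solutions.
Number of inflection points: 0

0


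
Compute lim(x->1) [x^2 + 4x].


Since polynomials are continuous, we use direct substitution.
lim(x->1) of x^2 + 4x
= 1 * 1^2 + 4 * 1 + 0
= 1 + 4 + 0
= 5

5


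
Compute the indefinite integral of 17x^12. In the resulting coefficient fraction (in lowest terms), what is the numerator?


Apply the power rule for integration:
integral of ax^n dx = a/(n+1) * x^(n+1) + C
integral of 17x^12 dx
= 17/13 * x^13 + C
The coefficient in lowest terms is 17/13, and its numerator is 17

17


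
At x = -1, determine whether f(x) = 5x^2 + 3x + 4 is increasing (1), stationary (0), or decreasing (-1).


Compute f'(x) to determine behavior:
f'(x) = 10x + 3
f'(-1) = 10 * (-1) + 3
= -10 + 3
= -7
Since f'(-1) < 0, the function is decreasing (-1)

-1


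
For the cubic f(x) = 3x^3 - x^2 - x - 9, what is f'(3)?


Differentiate f(x) = 3x^3 - x^2 - x - 9 term by term:
f'(x) = 9x^2 - 2x - 1
Substitute x = 3:
f'(3) = 9 * 3^2 - 2 * 3 - 1
= 81 - 6 - 1
= 74

74


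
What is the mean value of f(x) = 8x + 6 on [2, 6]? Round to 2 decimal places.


Average value = 1/(b-a) * integral from a to b of f(x) dx
First compute the integral of 8x + 6:
F(x) = 4x^2 + 6x
F(6) = 4 * 36 + 6 * 6 = 180
F(2) = 4 * 4 + 6 * 2 = 28
Integral = 180 - 28 = 152
Average = 152 / (6 - 2) = 152 / 4
= 38 = 38.00

38.00


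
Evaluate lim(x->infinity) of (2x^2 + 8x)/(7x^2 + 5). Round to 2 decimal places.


For limits at infinity with equal-degree polynomials,
we compare leading coefficients.
Numerator leading term: 2x^2
Denominator leading term: 7x^2
Divide both by x^2:
lim = (2 + 8/x) / (7 + 5/x^2)
As x -> infinity, the 1/x and 1/x^2 terms vanish:
= 2/7 ≈ 0.29

0.29


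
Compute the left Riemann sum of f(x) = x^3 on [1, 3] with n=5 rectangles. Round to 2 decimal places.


Left Riemann sum uses left endpoints of each subinterval.
Interval: [1, 3], n = 5
dx = (3 - 1) / 5 = 2/5
Left endpoints: [1, 7/5, 9/5, 11/5, 13/5]
f values: [1, 343/125, 729/125, 1331/125, 2197/125]
Sum = dx * (sum of f values)
= 2/5 * 189/5
= 378/25 = 15.12

15.12


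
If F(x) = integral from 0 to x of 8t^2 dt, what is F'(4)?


By the Fundamental Theorem of Calculus (Part 1):
If F(x) = integral from 0 to x of f(t) dt, then F'(x) = f(x)
Here f(t) = 8t^2
So F'(x) = 8x^2
Evaluate at x = 4:
F'(4) = 8 * 4^2
= 8 * 16
= 128

128


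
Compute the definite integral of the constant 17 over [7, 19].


The integral of a constant k over [a, b] equals k * (b - a).
integral from 7 to 19 of 17 dx
= 17 * (19 - 7)
= 17 * 12
= 204

204


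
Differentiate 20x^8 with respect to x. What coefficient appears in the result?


We apply the power rule: d/dx [ax^n] = a*n * x^(n-1)
d/dx [20x^8]
= 20 * 8 * x^(8-1)
= 160x^7
The coefficient is 160

160


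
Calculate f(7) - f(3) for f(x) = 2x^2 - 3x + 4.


Net change = f(b) - f(a)
f(x) = 2x^2 - 3x + 4
Compute f(7):
f(7) = 2 * 7^2 - 3 * 7 + 4
= 98 - 21 + 4
= 81
Compute f(3):
f(3) = 2 * 3^2 - 3 * 3 + 4
= 18 - 9 + 4
= 13
Net change = 81 - 13 = 68

68


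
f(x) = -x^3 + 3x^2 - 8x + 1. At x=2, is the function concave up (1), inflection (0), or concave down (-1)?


Concavity is determined by the sign of f''(x).
f(x) = -x^3 + 3x^2 - 8x + 1
f'(x) = -3x^2 + 6x - 8
f''(x) = -6x + 6
f''(2) = -6 * 2 + 6
= -12 + 6
= -6
Since f''(2) < 0, the function is concave down (-1)

-1


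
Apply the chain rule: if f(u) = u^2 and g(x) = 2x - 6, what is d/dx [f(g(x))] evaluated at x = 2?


Using the chain rule: (f(g(x)))' = f'(g(x)) * g'(x)
First, find g(2):
g(2) = 2 * 2 - 6 = -2
Next, f'(u) = 2u
And g'(x) = 2
So f'(g(2)) * g'(2)
= 2 * (-2) * 2
= -8

-8


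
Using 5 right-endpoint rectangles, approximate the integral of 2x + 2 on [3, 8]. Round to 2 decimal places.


Right Riemann sum uses right endpoints of each subinterval.
Interval: [3, 8], n = 5
dx = (8 - 3) / 5 = 1
Right endpoints: [4, 5, 6, 7, 8]
f values: [10, 12, 14, 16, 18]
Sum = dx * (sum of f values)
= 1 * 70
= 70 = 70.00

70.00


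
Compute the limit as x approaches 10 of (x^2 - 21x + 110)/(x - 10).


Direct substitution gives 0/0, so we factor the numerator.
Factor: (x^2 - 21x + 110) = (x - 10)(x - 11)
Cancel the common factor (x - 10):
(x^2 - 21x + 110)/(x - 10) = (x - 11)
Now substitute x = 10:
= (10) - (11) = -1

-1


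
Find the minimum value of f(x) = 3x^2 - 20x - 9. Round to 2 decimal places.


For a quadratic f(x) = ax^2 + bx + c with a > 0, the minimum is at the vertex.
Vertex x-coordinate: x = -b/(2a)
x = -(-20) / (2 * 3)
x = 20/6 = 10/3
Substitute back to find the minimum value:
f(10/3) = 3 * (10/3)^2 - 20 * (10/3) - 9
= 100/3 - 200/3 - 9
= -127/3 ≈ -42.33

-42.33


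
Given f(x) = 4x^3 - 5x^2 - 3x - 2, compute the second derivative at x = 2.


First derivative:
f'(x) = 12x^2 - 10x - 3
Second derivative:
f''(x) = 24x - 10
Substitute x = 2:
f''(2) = 24 * 2 - 10
= 48 - 10
= 38

38


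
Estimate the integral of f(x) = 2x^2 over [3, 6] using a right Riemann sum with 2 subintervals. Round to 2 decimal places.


Right Riemann sum uses right endpoints of each subinterval.
Interval: [3, 6], n = 2
dx = (6 - 3) / 2 = 3/2
Right endpoints: [9/2, 6]
f values: [81/2, 72]
Sum = dx * (sum of f values)
= 3/2 * 225/2
= 675/4 = 168.75

168.75


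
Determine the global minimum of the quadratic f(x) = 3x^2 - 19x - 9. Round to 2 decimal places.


For a quadratic f(x) = ax^2 + bx + c with a > 0, the minimum is at the vertex.
Vertex x-coordinate: x = -b/(2a)
x = -(-19) / (2 * 3)
x = 19/6
Substitute back to find the minimum value:
f(19/6) = 3 * (19/6)^2 - 19 * (19/6) - 9
= 361/12 - 361/6 - 9
= -469/12 ≈ -39.08

-39.08


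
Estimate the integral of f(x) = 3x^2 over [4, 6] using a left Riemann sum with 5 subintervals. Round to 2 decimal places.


Left Riemann sum uses left endpoints of each subinterval.
Interval: [4, 6], n = 5
dx = (6 - 4) / 5 = 2/5
Left endpoints: [4, 22/5, 24/5, 26/5, 28/5]
f values: [48, 1452/25, 1728/25, 2028/25, 2352/25]
Sum = dx * (sum of f values)
= 2/5 * 1752/5
= 3504/25 = 140.16

140.16


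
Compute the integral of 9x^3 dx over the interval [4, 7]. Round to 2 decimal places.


Find the antiderivative of 9x^3:
F(x) = 9/4 * x^4
Apply the Fundamental Theorem of Calculus:
F(7) - F(4)
= 9/4 * 7^4 - 9/4 * 4^4
= 9/4 * (2401 - 256)
= 9/4 * 2145
= 19305/4 = 4826.25

4826.25


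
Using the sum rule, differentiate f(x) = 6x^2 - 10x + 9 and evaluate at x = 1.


Differentiate term by term using power and sum rules:
f(x) = 6x^2 - 10x + 9
f'(x) = 12x - 10
Substitute x = 1:
f'(1) = 12 * 1 - 10
= 12 - 10
= 2

2


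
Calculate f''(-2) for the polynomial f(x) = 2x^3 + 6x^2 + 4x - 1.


First derivative:
f'(x) = 6x^2 + 12x + 4
Second derivative:
f''(x) = 12x + 12
Substitute x = -2:
f''(-2) = 12 * (-2) + 12
= -24 + 12
= -12

-12


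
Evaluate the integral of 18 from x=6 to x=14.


The integral of a constant k over [a, b] equals k * (b - a).
integral from 6 to 14 of 18 dx
= 18 * (14 - 6)
= 18 * 8
= 144

144


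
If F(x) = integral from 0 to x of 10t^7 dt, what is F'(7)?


By the Fundamental Theorem of Calculus (Part 1):
If F(x) = integral from 0 to x of f(t) dt, then F'(x) = f(x)
Here f(t) = 10t^7
So F'(x) = 10x^7
Evaluate at x = 7:
F'(7) = 10 * 7^7
= 10 * 823543
= 8235430

8235430


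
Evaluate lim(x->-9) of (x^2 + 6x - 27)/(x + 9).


Direct substitution gives 0/0, so we factor the numerator.
Factor: (x^2 + 6x - 27) = (x + 9)(x - 3)
Cancel the common factor (x + 9):
(x^2 + 6x - 27)/(x + 9) = (x - 3)
Now substitute x = -9:
= (-9) - (3) = -12

-12


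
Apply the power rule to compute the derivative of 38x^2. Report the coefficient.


We apply the power rule: d/dx [ax^n] = a*n * x^(n-1)
d/dx [38x^2]
= 38 * 2 * x^(2-1)
= 76x
The coefficient is 76

76


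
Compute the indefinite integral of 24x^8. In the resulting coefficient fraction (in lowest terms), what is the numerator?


Apply the power rule for integration:
integral of ax^n dx = a/(n+1) * x^(n+1) + C
integral of 24x^8 dx
= 24/9 * x^9 + C
= 8/3 * x^9 + C
The coefficient in lowest terms is 8/3, and its numerator is 8

8


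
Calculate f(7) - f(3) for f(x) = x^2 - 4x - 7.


Net change = f(b) - f(a)
f(x) = x^2 - 4x - 7
Compute f(7):
f(7) = 1 * 7^2 - 4 * 7 - 7
= 49 - 28 - 7
= 14
Compute f(3):
f(3) = 1 * 3^2 - 4 * 3 - 7
= 9 - 12 - 7
= -10
Net change = 14 - (-10) = 24

24


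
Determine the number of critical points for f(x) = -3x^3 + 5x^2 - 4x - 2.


Find where f'(x) = 0:
f(x) = -3x^3 + 5x^2 - 4x - 2
f'(x) = -9x^2 + 10x - 4
This is a quadratic in x. Use the discriminant to count real roots.
Discriminant = (10)^2 - 4 * (-9) * (-4)
= 100 - 144
= -44
Since discriminant < 0, f'(x) = 0 has no real solutions.
Number of critical points: 0

0


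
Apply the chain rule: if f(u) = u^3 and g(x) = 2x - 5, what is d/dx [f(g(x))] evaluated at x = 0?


Using the chain rule: (f(g(x)))' = f'(g(x)) * g'(x)
First, find g(0):
g(0) = 2 * 0 - 5 = -5
Next, f'(u) = 3u^2
And g'(x) = 2
So f'(g(0)) * g'(0)
= 3 * (-5)^2 * 2
= 3 * 25 * 2
= 150

150


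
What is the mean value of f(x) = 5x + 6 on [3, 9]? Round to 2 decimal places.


Average value = 1/(b-a) * integral from a to b of f(x) dx
First compute the integral of 5x + 6:
F(x) = (5/2)x^2 + 6x
F(9) = 5/2 * 81 + 6 * 9 = 513/2
F(3) = 5/2 * 9 + 6 * 3 = 81/2
Integral = 513/2 - 81/2 = 216
Average = 216 / (9 - 3) = 216 / 6
= 36 = 36.00

36.00


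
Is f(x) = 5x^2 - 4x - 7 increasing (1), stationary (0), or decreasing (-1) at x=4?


Compute f'(x) to determine behavior:
f'(x) = 10x - 4
f'(4) = 10 * 4 - 4
= 40 - 4
= 36
Since f'(4) > 0, the function is increasing (1)

1


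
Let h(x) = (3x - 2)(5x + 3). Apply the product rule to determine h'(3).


Let u(x) = 3x - 2 and v(x) = 5x + 3
u'(x) = 3
v'(x) = 5
Product rule: h'(x) = u'(x)*v(x) + u(x)*v'(x)
= 3 * (5x + 3) + (3x - 2) * 5
At x = 3:
u(3) = 3 * 3 - 2 = 7
v(3) = 5 * 3 + 3 = 18
h'(3) = 3 * 18 + 7 * 5
= 54 + 35
= 89

89
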